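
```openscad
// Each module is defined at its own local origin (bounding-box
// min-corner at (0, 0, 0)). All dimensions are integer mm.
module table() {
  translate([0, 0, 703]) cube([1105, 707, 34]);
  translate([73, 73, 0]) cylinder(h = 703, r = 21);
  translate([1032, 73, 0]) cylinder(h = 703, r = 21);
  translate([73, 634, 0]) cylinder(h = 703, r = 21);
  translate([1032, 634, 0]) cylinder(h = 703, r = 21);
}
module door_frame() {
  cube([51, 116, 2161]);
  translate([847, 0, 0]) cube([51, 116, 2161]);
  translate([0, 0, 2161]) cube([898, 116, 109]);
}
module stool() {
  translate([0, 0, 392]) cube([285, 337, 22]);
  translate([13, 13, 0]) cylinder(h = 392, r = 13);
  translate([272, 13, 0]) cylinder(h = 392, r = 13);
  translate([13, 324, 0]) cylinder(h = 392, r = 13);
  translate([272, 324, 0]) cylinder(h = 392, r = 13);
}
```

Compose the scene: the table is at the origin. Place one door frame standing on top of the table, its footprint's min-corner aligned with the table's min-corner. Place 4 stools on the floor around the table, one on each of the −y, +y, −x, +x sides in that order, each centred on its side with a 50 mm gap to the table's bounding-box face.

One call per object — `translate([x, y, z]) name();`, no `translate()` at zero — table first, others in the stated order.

table();
translate([0, 0, 737]) door_frame();
translate([410, -387, 0]) stool();
translate([410, 757, 0]) stool();
translate([-335, 185, 0]) stool();
translate([1155, 185, 0]) stool();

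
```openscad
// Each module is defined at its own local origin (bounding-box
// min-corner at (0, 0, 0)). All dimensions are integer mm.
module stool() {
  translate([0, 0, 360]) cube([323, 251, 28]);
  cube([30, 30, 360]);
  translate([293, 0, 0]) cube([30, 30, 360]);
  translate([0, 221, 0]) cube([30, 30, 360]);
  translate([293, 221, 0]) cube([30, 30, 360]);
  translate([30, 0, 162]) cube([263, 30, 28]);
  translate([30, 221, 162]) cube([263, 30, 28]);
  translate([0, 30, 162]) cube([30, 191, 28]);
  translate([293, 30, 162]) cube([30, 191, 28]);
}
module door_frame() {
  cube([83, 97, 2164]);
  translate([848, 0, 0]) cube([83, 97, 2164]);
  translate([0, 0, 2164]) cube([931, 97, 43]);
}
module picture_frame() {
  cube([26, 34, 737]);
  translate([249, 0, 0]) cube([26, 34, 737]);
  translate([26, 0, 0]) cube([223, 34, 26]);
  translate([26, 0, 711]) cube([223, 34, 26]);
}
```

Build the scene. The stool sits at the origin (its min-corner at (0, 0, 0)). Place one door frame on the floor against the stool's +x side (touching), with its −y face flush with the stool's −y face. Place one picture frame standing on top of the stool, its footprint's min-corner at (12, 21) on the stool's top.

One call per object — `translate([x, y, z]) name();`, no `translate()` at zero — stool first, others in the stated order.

stool();
translate([323, 0, 0]) door_frame();
translate([12, 21, 388]) picture_frame();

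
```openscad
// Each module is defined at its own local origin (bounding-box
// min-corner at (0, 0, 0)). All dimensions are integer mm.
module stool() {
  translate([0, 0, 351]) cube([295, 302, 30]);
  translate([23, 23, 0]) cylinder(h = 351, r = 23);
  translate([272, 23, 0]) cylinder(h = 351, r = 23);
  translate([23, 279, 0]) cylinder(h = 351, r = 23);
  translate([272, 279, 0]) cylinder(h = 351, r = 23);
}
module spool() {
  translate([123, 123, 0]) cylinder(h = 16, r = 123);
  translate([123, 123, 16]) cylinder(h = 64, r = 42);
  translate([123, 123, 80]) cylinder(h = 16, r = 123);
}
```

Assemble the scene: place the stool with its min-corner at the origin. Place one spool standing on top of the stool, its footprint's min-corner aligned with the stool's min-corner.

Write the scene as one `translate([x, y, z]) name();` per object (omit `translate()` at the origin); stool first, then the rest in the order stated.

stool();
translate([0, 0, 381]) spool();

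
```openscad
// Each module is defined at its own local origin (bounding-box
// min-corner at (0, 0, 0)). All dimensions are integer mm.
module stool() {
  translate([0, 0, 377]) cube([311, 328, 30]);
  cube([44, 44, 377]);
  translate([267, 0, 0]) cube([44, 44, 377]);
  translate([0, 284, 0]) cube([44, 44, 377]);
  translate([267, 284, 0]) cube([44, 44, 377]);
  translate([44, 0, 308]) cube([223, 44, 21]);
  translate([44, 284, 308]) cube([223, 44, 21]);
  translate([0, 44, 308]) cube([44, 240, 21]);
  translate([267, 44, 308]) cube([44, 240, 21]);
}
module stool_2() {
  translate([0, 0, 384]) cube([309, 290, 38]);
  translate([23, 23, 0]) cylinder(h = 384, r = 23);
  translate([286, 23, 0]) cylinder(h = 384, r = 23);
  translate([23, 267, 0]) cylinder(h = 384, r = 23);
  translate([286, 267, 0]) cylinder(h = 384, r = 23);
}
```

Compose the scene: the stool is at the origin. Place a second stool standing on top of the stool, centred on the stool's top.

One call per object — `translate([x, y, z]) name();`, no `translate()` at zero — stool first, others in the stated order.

stool();
translate([1, 19, 407]) stool_2();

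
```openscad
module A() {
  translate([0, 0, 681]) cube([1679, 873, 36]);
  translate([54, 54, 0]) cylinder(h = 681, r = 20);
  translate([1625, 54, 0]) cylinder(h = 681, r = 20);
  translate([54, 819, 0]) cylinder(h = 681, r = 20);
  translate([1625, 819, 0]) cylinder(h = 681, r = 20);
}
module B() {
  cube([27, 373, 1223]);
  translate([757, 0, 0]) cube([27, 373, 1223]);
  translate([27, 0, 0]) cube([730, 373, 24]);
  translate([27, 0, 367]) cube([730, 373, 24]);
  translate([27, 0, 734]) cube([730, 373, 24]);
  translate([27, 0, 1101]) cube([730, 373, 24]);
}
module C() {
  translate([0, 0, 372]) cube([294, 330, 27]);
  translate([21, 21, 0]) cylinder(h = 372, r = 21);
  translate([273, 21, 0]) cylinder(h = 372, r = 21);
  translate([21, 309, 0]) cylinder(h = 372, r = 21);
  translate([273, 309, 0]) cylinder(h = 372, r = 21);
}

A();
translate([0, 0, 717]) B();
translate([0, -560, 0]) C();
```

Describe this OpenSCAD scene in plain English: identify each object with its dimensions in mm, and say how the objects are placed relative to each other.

A is a table: top 1679 mm (x) × 873 mm (y), 36 mm thick, upper face at z = 717 mm, on four round legs of 40 mm diameter, each leg's bounding box inset 34 mm from the nearest pair of top edges, running from z = 0 to the bottom of the top.

B is a bookshelf 784 mm wide overall, 373 mm deep and 1223 mm tall. The two sides are 27 mm thick vertical panels. 4 horizontal shelves of 24 mm thickness span between the inner faces of the sides; the lowest shelf sits on the floor and shelves are stacked with a clear vertical gap of 343 mm between each pair.

C is a simple wooden stool: a rectangular seat 294 mm (x) by 330 mm (y), 27 mm thick, top face at z = 399 mm, on four round legs, each 42 mm in diameter. The legs rest on z = 0, each leg's axis is inset half a diameter from the nearest pair of seat edges (so the leg's bounding box is flush with the corner).

The bookshelf is on top of the table. The stool is on the floor beside the table on its −y side.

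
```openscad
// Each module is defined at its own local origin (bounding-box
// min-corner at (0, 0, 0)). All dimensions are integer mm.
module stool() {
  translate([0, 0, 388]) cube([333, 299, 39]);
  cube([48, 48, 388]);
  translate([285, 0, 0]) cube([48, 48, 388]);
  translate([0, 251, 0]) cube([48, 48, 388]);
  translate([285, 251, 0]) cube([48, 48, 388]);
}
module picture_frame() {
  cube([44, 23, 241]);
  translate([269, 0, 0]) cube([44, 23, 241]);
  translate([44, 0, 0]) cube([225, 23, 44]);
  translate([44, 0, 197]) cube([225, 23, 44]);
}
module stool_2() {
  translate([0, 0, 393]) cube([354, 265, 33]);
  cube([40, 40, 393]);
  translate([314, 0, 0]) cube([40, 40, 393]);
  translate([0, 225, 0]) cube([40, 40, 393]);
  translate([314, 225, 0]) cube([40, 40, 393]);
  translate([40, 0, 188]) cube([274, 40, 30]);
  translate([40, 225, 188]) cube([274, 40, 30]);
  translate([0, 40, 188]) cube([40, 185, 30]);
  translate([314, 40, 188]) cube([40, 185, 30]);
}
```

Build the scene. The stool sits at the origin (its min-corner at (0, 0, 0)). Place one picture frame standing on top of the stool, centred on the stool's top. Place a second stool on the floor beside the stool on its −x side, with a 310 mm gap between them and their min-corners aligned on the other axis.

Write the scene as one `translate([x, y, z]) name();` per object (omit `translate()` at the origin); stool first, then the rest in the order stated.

stool();
translate([10, 138, 427]) picture_frame();
translate([-664, 0, 0]) stool_2();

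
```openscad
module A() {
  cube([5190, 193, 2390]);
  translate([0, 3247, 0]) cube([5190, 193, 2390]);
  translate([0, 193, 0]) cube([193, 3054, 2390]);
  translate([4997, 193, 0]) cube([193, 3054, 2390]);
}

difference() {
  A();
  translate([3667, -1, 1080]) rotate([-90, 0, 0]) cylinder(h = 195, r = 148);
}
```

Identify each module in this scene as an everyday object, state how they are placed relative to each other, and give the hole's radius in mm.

The subtracted cylinder has r = 148 mm.

A is a house frame. The house frame has a circular hole through its front wall. The hole's radius is 148 mm.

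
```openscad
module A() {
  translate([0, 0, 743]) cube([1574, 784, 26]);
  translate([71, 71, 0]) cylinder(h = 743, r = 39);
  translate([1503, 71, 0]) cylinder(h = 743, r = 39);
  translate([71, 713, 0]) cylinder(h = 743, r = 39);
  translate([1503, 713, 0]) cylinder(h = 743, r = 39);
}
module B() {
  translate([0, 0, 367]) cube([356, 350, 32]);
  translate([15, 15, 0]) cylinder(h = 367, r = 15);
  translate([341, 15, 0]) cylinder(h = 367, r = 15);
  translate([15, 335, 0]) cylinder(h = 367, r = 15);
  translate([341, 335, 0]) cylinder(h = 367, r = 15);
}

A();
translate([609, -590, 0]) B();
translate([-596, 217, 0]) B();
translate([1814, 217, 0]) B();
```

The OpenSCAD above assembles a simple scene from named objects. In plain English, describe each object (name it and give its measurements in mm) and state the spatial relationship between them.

A is a table with a 1574×784 mm rectangular top, 26 mm thick, top surface at z = 769 mm, supported by four round legs of 78 mm diameter, each leg's bounding box inset 32 mm from the nearest pair of top edges, running from the floor.

B is a simple wooden stool: a rectangular seat 356 mm (x) by 350 mm (y), 32 mm thick, top face at z = 399 mm, on four round legs, each 30 mm in diameter. The legs rest on z = 0, each leg's axis is inset half a diameter from the nearest pair of seat edges (so the leg's bounding box is flush with the corner).

Three stools sit around the table at the −y, −x, +x sides.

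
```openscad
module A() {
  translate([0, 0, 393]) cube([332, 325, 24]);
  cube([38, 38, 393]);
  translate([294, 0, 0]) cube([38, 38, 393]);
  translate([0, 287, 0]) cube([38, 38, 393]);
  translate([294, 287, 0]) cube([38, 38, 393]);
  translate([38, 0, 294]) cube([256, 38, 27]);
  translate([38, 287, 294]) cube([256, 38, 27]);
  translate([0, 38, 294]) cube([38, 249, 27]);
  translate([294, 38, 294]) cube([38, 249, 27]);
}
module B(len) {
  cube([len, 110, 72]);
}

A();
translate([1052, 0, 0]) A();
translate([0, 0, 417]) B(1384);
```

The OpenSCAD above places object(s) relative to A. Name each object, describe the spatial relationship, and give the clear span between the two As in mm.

Second stool starts at x = 1052; first ends at x = 332; clear span = 1052 − 332 = 720 mm.

A is a stool. B is a beam. A beam spans the tops of two stools. The clear span between the two stools is 720 mm.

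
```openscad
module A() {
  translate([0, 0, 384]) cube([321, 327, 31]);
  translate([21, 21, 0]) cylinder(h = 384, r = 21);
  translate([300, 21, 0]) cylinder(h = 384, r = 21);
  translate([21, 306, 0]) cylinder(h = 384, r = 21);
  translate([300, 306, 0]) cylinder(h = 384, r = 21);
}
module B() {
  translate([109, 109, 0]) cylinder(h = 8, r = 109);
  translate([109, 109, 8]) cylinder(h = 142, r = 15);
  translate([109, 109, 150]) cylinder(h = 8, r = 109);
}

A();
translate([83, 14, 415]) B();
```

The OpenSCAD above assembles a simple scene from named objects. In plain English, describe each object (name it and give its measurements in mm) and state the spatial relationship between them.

A is a simple wooden stool: a rectangular seat 321 mm (x) by 327 mm (y), 31 mm thick, top face at z = 415 mm, on four round legs, each 42 mm in diameter. The legs rest on z = 0, each leg's axis is inset half a diameter from the nearest pair of seat edges (so the leg's bounding box is flush with the corner).

B is a spool: two coaxial disc flanges of radius 109 mm and thickness 8 mm, joined by a core cylinder of radius 15 mm and height 142 mm. The lower flange rests on z = 0 and the three cylinders share a vertical axis.

The spool is on top of the stool.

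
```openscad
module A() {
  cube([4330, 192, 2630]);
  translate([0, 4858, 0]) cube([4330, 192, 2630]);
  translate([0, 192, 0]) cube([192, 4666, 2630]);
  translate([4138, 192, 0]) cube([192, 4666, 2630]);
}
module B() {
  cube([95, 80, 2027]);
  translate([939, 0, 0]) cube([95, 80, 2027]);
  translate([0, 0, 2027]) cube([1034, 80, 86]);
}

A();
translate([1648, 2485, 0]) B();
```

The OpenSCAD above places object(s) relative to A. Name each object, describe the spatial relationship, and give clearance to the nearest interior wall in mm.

A is a house frame. B is a door frame. The door frame sits inside the house frame, centred. The clearance to the nearest interior wall is 1456 mm.

Clearances: x = 1456, y = 2293; minimum 1456 mm.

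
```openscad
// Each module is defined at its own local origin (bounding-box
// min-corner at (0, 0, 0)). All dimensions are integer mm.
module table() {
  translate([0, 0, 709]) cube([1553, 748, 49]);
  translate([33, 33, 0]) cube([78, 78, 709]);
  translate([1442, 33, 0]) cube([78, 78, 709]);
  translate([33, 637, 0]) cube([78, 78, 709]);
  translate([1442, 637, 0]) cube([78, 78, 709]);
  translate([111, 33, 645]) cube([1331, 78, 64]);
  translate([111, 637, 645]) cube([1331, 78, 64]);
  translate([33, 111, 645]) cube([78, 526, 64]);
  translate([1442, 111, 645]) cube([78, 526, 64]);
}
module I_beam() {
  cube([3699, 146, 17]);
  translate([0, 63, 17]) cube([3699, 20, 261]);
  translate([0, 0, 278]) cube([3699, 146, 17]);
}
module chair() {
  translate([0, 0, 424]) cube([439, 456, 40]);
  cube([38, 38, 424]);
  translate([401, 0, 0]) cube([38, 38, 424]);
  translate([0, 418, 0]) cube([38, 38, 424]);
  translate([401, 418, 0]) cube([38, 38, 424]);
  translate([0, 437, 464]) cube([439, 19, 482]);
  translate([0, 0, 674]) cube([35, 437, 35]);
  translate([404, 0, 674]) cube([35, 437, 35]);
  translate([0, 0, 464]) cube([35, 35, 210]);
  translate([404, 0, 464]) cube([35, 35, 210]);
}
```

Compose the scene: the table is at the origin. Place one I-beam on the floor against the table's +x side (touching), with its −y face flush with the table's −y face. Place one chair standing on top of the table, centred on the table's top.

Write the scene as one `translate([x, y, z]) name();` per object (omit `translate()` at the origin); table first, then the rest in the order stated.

table();
translate([1553, 0, 0]) I_beam();
translate([557, 146, 758]) chair();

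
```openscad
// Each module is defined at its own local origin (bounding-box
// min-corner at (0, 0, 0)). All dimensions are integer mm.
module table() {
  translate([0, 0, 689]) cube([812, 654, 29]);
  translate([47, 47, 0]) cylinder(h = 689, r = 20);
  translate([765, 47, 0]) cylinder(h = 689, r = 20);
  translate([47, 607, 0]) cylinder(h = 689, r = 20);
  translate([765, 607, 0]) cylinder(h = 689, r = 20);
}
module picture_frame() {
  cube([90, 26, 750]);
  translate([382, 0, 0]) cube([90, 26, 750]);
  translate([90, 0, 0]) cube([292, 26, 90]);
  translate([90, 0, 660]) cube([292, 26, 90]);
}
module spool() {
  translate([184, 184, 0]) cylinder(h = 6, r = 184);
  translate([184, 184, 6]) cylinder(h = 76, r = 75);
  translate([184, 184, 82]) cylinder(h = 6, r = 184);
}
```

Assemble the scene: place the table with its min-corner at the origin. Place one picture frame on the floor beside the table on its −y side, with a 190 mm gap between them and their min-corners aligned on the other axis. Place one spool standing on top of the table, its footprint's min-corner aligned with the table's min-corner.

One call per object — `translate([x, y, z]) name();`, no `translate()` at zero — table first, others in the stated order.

table();
translate([0, -216, 0]) picture_frame();
translate([0, 0, 718]) spool();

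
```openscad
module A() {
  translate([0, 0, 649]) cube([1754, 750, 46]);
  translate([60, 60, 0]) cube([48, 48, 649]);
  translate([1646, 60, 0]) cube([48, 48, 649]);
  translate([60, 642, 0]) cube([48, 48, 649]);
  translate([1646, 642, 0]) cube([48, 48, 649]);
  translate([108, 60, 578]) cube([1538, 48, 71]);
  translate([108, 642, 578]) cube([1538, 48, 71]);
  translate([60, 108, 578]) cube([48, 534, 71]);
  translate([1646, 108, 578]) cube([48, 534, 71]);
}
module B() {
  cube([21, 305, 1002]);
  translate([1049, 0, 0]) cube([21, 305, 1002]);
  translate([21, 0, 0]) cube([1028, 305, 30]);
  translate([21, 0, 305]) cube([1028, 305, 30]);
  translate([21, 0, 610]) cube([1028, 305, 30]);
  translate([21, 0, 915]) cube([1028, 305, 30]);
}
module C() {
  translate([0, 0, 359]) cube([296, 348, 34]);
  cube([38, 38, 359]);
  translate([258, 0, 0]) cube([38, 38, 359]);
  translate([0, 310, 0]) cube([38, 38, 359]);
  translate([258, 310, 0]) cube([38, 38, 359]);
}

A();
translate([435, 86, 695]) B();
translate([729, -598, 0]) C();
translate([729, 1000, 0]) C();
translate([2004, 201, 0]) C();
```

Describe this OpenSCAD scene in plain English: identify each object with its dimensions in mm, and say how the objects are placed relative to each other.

A is a table with a 1754×750 mm rectangular top, 46 mm thick, top surface at z = 695 mm, supported by four 48×48 mm square legs, each inset 60 mm from the nearest pair of top edges, running from the floor. Four apron rails, 48 mm thick and 71 mm tall, run between adjacent legs with their top edges flush with the underside of the top and their outer faces flush with the legs' outer faces.

B is an open bookshelf. Two side panels, each 21 mm thick, 305 mm deep and 1002 mm tall, stand 1070 mm apart (outside-to-outside). Between them sit 4 shelves, each 30 mm thick and 305 mm deep, spanning the full gap between the sides. The bottom shelf rests on the floor (its underside at z = 0) and the clear gap between one shelf's top and the next shelf's underside is 275 mm.

C is a simple wooden stool: a rectangular seat 296 mm (x) by 348 mm (y), 34 mm thick, top face at z = 393 mm, on four square legs, each 38×38 mm in cross-section. The legs rest on z = 0, each flush with a corner of the seat.

The bookshelf is on top of the table. Three stools sit around the table at the −y, +y, +x sides.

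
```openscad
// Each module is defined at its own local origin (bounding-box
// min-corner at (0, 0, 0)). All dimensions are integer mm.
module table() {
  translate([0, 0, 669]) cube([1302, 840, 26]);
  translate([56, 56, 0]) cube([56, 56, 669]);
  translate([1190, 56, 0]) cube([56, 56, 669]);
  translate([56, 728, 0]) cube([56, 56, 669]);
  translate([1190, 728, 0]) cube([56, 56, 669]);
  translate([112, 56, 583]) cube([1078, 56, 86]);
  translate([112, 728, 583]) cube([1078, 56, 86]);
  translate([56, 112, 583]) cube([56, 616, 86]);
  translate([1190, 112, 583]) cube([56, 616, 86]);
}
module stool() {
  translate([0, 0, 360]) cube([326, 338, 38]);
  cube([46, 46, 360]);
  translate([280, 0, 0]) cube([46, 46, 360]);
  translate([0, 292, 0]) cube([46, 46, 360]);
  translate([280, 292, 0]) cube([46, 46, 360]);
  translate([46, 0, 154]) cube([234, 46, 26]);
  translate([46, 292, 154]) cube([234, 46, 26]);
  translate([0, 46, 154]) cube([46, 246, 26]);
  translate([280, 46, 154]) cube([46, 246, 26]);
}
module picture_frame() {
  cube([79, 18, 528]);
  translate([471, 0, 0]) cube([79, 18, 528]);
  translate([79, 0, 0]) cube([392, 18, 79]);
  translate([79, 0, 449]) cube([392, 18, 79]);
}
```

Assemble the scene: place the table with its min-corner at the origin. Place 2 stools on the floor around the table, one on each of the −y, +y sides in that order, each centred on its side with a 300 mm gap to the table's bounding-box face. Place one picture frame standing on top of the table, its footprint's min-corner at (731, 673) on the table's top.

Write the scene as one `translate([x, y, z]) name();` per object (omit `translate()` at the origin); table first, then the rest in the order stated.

table();
translate([488, -638, 0]) stool();
translate([488, 1140, 0]) stool();
translate([731, 673, 695]) picture_frame();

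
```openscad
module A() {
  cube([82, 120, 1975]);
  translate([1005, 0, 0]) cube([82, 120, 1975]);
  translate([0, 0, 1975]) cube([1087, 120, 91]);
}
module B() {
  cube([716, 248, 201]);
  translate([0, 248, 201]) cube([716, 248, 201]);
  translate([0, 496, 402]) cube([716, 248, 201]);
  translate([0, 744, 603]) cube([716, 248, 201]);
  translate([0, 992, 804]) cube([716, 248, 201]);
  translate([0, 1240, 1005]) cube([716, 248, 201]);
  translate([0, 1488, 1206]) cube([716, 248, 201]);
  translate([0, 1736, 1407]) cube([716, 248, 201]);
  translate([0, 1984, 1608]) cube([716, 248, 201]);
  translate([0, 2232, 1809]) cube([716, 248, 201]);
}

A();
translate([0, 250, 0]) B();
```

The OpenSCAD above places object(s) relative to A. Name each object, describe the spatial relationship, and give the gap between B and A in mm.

The staircase's nearest face is 130 mm from the door frame's +y face.

A is a door frame. B is a staircase. The staircase is on the floor beside the door frame on its +y side. The gap between the staircase and the door frame is 130 mm.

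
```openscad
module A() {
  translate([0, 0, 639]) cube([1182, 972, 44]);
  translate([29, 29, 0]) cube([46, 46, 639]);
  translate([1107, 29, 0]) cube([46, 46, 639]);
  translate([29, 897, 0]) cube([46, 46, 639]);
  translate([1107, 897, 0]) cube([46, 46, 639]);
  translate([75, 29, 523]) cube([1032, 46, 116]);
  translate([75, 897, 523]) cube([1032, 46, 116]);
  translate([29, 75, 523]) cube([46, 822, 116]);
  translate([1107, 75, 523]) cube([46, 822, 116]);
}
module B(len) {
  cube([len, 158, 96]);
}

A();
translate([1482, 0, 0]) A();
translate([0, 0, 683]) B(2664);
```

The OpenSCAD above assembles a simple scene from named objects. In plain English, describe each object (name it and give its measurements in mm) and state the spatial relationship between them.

A is a rectangular dining table. The top is 1182×972×44 mm with its upper surface at z = 683 mm. It stands on four 46×46 mm square legs, each inset 29 mm from the nearest pair of top edges, running from the floor to the underside of the top. Four apron rails, 46 mm thick and 116 mm tall, run between adjacent legs with their top edges flush with the underside of the top and their outer faces flush with the legs' outer faces.

B is a rectangular beam 2664 mm long (x), 158 mm deep (y), 96 mm thick (z).

The beam spans the tops of two tables placed 300 mm apart, resting at z = 683 mm.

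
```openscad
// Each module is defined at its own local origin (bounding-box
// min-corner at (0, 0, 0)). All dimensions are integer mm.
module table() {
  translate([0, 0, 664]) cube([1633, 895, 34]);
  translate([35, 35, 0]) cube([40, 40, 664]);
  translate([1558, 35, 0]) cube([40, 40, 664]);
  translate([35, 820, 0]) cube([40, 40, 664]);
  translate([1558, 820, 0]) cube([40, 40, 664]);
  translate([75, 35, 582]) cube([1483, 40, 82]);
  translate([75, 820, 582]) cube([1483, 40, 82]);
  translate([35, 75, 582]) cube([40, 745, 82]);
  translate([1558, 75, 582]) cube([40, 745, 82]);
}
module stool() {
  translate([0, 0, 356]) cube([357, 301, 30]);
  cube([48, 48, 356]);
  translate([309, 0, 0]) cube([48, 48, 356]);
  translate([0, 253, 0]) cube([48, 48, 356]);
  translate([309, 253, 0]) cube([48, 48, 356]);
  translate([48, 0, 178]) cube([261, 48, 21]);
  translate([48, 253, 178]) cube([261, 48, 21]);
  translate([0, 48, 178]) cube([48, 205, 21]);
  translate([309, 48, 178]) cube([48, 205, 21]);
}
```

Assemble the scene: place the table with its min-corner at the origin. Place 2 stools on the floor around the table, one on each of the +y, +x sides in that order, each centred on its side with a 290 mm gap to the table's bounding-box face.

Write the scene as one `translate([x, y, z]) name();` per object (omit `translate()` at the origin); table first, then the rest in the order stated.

table();
translate([638, 1185, 0]) stool();
translate([1923, 297, 0]) stool();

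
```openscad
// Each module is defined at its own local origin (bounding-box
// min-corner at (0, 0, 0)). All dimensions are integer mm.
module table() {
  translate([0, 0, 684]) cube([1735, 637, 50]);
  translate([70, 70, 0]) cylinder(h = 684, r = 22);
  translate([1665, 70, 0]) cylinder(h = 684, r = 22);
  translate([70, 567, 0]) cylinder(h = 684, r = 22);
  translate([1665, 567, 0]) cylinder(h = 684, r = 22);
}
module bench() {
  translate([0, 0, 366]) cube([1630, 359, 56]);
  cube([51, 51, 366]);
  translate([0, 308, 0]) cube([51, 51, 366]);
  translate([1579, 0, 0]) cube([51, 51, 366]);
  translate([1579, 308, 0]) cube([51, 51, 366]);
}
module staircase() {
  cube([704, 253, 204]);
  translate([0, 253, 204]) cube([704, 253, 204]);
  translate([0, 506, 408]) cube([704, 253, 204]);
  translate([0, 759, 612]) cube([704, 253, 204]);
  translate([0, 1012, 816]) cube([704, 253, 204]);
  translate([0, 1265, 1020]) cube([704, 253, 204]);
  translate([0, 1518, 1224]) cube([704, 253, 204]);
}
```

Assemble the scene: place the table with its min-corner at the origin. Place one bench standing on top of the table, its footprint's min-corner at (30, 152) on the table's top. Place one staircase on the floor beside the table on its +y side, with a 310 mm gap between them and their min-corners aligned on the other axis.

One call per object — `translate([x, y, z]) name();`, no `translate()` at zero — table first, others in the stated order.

table();
translate([30, 152, 734]) bench();
translate([0, 947, 0]) staircase();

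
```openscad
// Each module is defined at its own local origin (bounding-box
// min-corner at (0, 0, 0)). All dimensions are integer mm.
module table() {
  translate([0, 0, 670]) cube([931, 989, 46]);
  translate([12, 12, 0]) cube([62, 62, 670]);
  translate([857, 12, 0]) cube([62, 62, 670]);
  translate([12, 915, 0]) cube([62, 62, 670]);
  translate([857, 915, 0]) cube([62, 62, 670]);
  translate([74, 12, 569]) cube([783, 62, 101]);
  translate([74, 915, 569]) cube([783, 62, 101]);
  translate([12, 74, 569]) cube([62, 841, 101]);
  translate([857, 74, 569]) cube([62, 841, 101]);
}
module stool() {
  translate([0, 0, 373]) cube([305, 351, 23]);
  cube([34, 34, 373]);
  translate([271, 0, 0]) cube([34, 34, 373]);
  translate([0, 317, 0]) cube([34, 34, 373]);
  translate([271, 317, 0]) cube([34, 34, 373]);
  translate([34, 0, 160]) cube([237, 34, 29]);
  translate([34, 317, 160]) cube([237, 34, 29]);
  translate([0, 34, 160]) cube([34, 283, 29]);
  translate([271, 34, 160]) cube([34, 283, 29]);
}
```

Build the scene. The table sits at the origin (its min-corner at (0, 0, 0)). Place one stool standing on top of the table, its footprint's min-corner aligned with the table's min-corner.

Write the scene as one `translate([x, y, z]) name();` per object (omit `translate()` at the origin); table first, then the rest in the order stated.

table();
translate([0, 0, 716]) stool();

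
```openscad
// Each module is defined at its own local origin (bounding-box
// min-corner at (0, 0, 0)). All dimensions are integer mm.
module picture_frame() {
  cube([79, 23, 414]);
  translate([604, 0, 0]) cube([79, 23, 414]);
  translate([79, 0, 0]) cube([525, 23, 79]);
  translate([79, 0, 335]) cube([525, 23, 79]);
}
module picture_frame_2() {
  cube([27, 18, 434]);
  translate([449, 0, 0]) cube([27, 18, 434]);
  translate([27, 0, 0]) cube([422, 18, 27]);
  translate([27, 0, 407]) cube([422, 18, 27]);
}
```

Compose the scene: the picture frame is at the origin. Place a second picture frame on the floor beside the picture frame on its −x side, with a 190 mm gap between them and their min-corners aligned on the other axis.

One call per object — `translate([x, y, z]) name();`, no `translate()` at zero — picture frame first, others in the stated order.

picture_frame();
translate([-666, 0, 0]) picture_frame_2();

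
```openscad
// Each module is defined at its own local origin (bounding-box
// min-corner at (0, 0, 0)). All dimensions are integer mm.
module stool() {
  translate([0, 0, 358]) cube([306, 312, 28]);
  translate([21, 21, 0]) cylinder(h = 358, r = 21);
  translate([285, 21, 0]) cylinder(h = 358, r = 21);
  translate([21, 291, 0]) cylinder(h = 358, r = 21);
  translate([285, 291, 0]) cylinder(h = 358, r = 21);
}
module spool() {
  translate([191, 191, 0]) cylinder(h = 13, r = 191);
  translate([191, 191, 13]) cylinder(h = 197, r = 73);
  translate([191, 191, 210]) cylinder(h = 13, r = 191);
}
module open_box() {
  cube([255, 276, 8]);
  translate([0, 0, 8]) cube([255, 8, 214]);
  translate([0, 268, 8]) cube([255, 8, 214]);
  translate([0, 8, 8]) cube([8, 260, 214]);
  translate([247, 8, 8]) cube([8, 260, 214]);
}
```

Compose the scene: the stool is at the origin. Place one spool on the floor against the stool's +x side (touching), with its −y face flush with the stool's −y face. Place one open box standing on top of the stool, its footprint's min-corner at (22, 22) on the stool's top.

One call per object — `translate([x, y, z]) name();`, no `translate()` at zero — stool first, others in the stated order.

stool();
translate([306, 0, 0]) spool();
translate([22, 22, 386]) open_box();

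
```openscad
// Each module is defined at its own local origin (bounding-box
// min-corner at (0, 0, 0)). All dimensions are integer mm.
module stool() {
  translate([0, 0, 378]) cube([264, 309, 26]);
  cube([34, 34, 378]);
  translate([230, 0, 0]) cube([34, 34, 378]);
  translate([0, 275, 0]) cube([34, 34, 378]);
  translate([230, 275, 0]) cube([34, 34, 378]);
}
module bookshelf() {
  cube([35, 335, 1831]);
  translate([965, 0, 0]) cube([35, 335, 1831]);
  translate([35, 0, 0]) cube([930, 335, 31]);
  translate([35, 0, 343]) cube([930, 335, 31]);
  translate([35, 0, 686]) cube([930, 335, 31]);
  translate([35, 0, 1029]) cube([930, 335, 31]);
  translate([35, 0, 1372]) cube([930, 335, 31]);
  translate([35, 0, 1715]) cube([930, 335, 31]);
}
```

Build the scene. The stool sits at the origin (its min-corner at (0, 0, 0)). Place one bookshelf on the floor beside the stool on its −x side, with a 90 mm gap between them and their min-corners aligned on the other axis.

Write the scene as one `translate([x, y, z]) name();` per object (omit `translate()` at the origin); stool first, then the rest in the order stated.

stool();
translate([-1090, 0, 0]) bookshelf();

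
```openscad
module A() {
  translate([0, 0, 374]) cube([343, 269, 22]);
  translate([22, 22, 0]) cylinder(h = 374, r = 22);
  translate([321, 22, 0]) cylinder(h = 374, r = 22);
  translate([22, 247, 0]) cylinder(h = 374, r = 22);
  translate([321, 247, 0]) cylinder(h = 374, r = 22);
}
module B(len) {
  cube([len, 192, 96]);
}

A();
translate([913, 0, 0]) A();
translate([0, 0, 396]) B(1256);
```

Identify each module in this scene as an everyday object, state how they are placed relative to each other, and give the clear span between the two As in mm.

A is a stool. B is a beam. A beam spans the tops of two stools. The clear span between the two stools is 570 mm.

Second stool starts at x = 913; first ends at x = 343; clear span = 913 − 343 = 570 mm.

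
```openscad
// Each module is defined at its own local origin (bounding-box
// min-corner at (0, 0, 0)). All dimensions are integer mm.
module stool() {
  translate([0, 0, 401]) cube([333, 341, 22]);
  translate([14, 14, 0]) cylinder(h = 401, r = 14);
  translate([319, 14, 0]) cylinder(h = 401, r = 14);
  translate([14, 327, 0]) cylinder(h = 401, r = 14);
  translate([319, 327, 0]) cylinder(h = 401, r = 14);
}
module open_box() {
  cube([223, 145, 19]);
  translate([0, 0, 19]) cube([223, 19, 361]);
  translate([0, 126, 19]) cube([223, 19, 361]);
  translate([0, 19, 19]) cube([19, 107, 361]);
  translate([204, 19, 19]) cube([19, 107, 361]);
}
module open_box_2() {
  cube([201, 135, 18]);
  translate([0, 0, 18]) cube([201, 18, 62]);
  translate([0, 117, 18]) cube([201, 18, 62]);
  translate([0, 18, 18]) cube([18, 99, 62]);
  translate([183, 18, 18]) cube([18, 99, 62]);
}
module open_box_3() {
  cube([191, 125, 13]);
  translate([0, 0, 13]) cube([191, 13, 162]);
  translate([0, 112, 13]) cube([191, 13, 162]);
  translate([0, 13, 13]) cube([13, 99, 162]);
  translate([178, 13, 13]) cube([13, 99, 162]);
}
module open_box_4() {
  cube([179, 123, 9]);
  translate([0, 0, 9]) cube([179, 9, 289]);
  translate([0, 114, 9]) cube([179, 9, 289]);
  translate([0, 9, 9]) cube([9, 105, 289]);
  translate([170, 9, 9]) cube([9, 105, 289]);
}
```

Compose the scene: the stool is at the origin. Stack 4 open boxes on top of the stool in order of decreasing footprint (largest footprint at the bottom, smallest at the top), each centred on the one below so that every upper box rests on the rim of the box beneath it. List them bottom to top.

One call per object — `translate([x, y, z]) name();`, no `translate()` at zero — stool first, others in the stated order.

stool();
translate([55, 98, 423]) open_box();
translate([66, 103, 803]) open_box_2();
translate([71, 108, 883]) open_box_3();
translate([77, 109, 1058]) open_box_4();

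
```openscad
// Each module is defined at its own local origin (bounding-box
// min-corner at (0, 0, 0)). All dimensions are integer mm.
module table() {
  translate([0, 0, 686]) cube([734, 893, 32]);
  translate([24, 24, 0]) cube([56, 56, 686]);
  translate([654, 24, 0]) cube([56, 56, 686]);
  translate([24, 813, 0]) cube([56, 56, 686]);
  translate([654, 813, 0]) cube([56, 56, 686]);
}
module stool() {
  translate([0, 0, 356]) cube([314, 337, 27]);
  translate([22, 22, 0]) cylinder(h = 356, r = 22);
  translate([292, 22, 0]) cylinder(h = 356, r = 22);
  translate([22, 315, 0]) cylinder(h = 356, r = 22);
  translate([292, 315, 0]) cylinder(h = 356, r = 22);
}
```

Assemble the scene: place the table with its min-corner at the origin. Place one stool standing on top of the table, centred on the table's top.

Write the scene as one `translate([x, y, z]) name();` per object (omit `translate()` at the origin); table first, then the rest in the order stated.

table();
translate([210, 278, 718]) stool();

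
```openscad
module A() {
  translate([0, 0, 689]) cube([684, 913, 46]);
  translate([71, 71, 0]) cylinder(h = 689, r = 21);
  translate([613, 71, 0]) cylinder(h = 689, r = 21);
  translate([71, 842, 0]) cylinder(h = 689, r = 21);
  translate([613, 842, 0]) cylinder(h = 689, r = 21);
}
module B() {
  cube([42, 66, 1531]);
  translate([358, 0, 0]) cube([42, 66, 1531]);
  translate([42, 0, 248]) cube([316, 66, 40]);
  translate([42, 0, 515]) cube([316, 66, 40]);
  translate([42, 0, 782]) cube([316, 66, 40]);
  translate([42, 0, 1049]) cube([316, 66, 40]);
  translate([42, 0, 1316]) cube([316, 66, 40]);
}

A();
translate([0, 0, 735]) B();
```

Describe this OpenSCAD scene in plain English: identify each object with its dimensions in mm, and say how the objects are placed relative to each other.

A is a table: top 684 mm (x) × 913 mm (y), 46 mm thick, upper face at z = 735 mm, on four round legs of 42 mm diameter, each leg's bounding box inset 50 mm from the nearest pair of top edges, running from z = 0 to the bottom of the top.

B is a straight ladder. Two 42×66 mm vertical rails, 1531 mm tall, stand 400 mm apart (outside-to-outside) with their front faces coplanar on the −y side. 5 rungs, each 66 mm deep and 40 mm tall, span between the inner faces of the rails, front faces flush with the rails. The lowest rung's underside is at z = 248 mm and rungs are spaced 267 mm apart (underside to underside).

The ladder is on top of the table.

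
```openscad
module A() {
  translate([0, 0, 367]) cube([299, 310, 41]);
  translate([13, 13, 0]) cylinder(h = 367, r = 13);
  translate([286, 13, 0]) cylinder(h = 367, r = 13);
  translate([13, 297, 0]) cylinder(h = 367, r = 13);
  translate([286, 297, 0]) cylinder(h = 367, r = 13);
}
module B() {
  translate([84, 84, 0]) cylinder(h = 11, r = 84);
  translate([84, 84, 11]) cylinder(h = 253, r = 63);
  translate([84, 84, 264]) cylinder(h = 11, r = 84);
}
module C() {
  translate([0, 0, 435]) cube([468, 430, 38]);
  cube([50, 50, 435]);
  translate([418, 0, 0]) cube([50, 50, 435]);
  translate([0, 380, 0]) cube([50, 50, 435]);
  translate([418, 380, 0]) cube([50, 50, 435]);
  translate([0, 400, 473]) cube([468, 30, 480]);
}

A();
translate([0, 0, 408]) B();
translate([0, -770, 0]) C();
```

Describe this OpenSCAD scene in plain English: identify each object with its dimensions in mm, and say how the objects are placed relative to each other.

A is a simple wooden stool: a rectangular seat 299 mm (x) by 310 mm (y), 41 mm thick, top face at z = 408 mm, on four round legs, each 26 mm in diameter. The legs rest on z = 0, each leg's axis is inset half a diameter from the nearest pair of seat edges (so the leg's bounding box is flush with the corner).

B is a spool: two coaxial disc flanges of radius 84 mm and thickness 11 mm, joined by a core cylinder of radius 63 mm and height 253 mm. The lower flange rests on z = 0 and the three cylinders share a vertical axis.

C is a chair: 468×430 mm seat, 38 mm thick, top at z = 473 mm, on four 50 mm square corner legs flush with the seat edges. A 30 mm thick backrest slab spans the full seat width, extending 480 mm above the seat top, its back face flush with the seat's +y edge.

The spool is on top of the stool. The chair is on the floor beside the stool on its −y side.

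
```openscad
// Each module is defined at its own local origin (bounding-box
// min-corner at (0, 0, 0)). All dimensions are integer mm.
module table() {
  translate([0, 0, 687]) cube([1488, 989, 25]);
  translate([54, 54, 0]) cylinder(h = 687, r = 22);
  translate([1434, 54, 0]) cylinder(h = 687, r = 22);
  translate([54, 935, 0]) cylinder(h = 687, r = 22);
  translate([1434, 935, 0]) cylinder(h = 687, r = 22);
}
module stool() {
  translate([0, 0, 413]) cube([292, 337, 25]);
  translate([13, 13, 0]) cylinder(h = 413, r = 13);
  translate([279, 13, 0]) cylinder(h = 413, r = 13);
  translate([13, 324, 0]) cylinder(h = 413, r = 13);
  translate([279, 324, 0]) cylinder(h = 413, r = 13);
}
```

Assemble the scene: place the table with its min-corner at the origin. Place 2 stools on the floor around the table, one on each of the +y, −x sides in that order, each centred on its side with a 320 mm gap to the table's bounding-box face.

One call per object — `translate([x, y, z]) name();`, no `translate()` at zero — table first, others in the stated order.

table();
translate([598, 1309, 0]) stool();
translate([-612, 326, 0]) stool();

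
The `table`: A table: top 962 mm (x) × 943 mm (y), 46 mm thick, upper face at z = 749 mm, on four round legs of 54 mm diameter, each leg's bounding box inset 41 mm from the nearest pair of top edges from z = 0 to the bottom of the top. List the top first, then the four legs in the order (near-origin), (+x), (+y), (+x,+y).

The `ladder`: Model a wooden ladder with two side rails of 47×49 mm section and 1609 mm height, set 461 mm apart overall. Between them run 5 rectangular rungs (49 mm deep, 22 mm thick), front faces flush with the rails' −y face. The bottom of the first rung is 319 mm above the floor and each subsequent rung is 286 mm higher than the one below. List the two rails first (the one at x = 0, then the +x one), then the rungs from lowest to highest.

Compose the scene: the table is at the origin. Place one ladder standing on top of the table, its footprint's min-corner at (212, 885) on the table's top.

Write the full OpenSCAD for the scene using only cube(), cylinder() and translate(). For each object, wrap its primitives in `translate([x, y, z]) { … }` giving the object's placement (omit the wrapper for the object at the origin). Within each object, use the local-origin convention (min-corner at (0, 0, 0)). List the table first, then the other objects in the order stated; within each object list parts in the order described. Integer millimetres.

translate([0, 0, 703]) cube([962, 943, 46]);
translate([68, 68, 0]) cylinder(h = 703, r = 27);
translate([894, 68, 0]) cylinder(h = 703, r = 27);
translate([68, 875, 0]) cylinder(h = 703, r = 27);
translate([894, 875, 0]) cylinder(h = 703, r = 27);
translate([212, 885, 749]) {
  cube([47, 49, 1609]);
  translate([414, 0, 0]) cube([47, 49, 1609]);
  translate([47, 0, 319]) cube([367, 49, 22]);
  translate([47, 0, 605]) cube([367, 49, 22]);
  translate([47, 0, 891]) cube([367, 49, 22]);
  translate([47, 0, 1177]) cube([367, 49, 22]);
  translate([47, 0, 1463]) cube([367, 49, 22]);
}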